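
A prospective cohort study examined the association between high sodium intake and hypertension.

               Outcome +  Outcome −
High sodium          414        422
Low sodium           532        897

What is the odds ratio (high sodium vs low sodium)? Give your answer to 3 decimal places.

Cells: a = 414, b = 422, c = 532, d = 897.
OR = (a·d)/(b·c) = (414 × 897) / (422 × 532) = 371358 / 224504 = 1.65413
The odds of hypertension are about 1.65 times as high in the high sodium group.

1.654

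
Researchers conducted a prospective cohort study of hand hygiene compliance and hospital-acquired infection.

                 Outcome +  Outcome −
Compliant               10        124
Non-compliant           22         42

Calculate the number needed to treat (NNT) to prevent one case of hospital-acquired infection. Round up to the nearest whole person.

4

Risk in treated group = 10/134 = 0.07463; risk in control = 22/64 = 0.34375.
Absolute risk reduction = 0.34375 − 0.07463 = 0.26912
NNT = 1 / ARR = 1 / 0.26912 = 3.716 → round up → 4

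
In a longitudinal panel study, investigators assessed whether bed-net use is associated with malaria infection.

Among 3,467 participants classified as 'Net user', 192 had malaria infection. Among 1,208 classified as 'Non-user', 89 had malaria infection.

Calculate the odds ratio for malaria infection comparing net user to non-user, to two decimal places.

0.74

From the description: a = 192, b = 3275, c = 89, d = 1119.
OR = (a·d)/(b·c) = (192 × 1119) / (3275 × 89) = 214848 / 291475 = 0.73711
Exposure is associated with lower odds of malaria infection (OR = 0.74 < 1).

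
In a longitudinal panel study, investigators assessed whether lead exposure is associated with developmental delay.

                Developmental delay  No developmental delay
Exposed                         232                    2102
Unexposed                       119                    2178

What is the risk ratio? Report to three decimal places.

1.919

Cells: a = 232, b = 2102, c = 119, d = 2178.
Risk in exposed = 232/2334 = 0.09940; risk in unexposed = 119/2297 = 0.05181.
RR = 0.09940 / 0.05181 = 1.91867
The risk among the exposed is 1.92 times that among the unexposed.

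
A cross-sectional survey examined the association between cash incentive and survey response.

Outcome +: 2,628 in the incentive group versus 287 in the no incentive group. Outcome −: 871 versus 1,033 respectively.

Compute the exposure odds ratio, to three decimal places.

10.860

From the description: a = 2628, b = 871, c = 287, d = 1033.
OR = (a·d)/(b·c) = (2628 × 1033) / (871 × 287) = 2714724 / 249977 = 10.85990
The odds of survey response are about 10.86 times as high in the incentive group.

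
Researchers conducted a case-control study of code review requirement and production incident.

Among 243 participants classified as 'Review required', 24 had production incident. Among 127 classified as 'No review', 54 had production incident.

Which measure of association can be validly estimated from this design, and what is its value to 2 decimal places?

From the description: a = 24, b = 219, c = 54, d = 73.
This is a case-control study: participants were sampled on outcome status, so risks in the source population cannot be estimated directly — relative risk is not valid here. The odds ratio is the appropriate measure.
OR = (a·d)/(b·c) = (24 × 73) / (219 × 54) = 1752 / 11826 = 0.14815

0.15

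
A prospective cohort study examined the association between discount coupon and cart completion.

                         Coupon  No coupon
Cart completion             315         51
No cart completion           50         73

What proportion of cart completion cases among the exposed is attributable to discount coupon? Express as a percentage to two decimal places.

Reading the table with exposure as columns: a = 315 (Coupon, case), b = 50 (Coupon, non-case), c = 51 (No coupon, case), d = 73.
Risk in exposed = 315/365 = 0.86301; risk in unexposed = 51/124 = 0.41129.
RR = 0.86301/0.41129 = 2.09831
AR% = (RR − 1)/RR × 100 = (2.09831 − 1)/2.09831 × 100 = 52.3425%

52.34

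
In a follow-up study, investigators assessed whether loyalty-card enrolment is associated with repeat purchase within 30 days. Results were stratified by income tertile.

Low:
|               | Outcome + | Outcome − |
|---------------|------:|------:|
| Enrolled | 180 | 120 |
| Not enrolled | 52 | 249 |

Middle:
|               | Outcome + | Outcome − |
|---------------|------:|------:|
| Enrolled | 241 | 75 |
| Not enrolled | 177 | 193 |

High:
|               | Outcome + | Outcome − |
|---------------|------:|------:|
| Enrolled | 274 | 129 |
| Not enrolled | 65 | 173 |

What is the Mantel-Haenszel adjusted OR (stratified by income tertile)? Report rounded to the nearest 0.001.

5.053

OR_MH = Σ(aᵢdᵢ/nᵢ) / Σ(bᵢcᵢ/nᵢ), where nᵢ is the stratum total.
Stratum 1 (Low): n = 601; a·d/n = 180·249/601 = 74.5757; b·c/n = 120·52/601 = 10.3827
Stratum 2 (Middle): n = 686; a·d/n = 241·193/686 = 67.8032; b·c/n = 75·177/686 = 19.3513
Stratum 3 (High): n = 641; a·d/n = 274·173/641 = 73.9501; b·c/n = 129·65/641 = 13.0811
OR_MH = (74.5757 + 67.8032 + 73.9501) / (10.3827 + 19.3513 + 13.0811) = 216.3290 / 42.8151 = 5.05263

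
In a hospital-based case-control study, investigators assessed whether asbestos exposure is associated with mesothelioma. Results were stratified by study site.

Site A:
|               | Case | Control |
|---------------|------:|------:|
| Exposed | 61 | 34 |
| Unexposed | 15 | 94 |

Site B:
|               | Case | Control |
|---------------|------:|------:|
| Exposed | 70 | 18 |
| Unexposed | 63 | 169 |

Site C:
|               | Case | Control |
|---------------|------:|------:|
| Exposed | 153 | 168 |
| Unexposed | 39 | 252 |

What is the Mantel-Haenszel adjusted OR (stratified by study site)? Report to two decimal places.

OR_MH = Σ(aᵢdᵢ/nᵢ) / Σ(bᵢcᵢ/nᵢ), where nᵢ is the stratum total.
Stratum 1 (Site A): n = 204; a·d/n = 61·94/204 = 28.1078; b·c/n = 34·15/204 = 2.5000
Stratum 2 (Site B): n = 320; a·d/n = 70·169/320 = 36.9688; b·c/n = 18·63/320 = 3.5438
Stratum 3 (Site C): n = 612; a·d/n = 153·252/612 = 63.0000; b·c/n = 168·39/612 = 10.7059
OR_MH = (28.1078 + 36.9688 + 63.0000) / (2.5000 + 3.5438 + 10.7059) = 128.0766 / 16.7496 = 7.64653

7.65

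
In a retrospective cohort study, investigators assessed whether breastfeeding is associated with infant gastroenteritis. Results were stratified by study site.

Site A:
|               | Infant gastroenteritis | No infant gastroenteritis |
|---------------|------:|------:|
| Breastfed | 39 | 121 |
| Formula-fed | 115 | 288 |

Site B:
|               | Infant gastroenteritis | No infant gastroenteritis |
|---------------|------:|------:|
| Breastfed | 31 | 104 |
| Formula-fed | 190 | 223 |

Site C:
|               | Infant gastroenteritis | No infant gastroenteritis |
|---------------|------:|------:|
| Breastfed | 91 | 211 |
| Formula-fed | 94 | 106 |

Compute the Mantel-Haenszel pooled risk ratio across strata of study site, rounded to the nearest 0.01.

0.64

RR_MH = Σ(aᵢ·n₀ᵢ/nᵢ) / Σ(cᵢ·n₁ᵢ/nᵢ), with n₁ᵢ = aᵢ+bᵢ (exposed), n₀ᵢ = cᵢ+dᵢ (unexposed), nᵢ = n₁ᵢ+n₀ᵢ.
Stratum 1 (Site A): n₁ = 160, n₀ = 403, n = 563; a·n₀/n = 39·403/563 = 27.9165; c·n₁/n = 115·160/563 = 32.6821
Stratum 2 (Site B): n₁ = 135, n₀ = 413, n = 548; a·n₀/n = 31·413/548 = 23.3631; c·n₁/n = 190·135/548 = 46.8066
Stratum 3 (Site C): n₁ = 302, n₀ = 200, n = 502; a·n₀/n = 91·200/502 = 36.2550; c·n₁/n = 94·302/502 = 56.5498
RR_MH = (27.9165 + 23.3631 + 36.2550) / (32.6821 + 46.8066 + 56.5498) = 87.5346 / 136.0384 = 0.64346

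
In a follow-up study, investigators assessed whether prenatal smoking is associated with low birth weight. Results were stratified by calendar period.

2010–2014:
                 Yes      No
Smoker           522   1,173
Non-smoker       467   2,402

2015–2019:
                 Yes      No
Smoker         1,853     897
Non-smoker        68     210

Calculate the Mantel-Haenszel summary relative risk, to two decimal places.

RR_MH = Σ(aᵢ·n₀ᵢ/nᵢ) / Σ(cᵢ·n₁ᵢ/nᵢ), with n₁ᵢ = aᵢ+bᵢ (exposed), n₀ᵢ = cᵢ+dᵢ (unexposed), nᵢ = n₁ᵢ+n₀ᵢ.
Stratum 1 (2010–2014): n₁ = 1695, n₀ = 2869, n = 4564; a·n₀/n = 522·2869/4564 = 328.1372; c·n₁/n = 467·1695/4564 = 173.4367
Stratum 2 (2015–2019): n₁ = 2750, n₀ = 278, n = 3028; a·n₀/n = 1853·278/3028 = 170.1235; c·n₁/n = 68·2750/3028 = 61.7569
RR_MH = (328.1372 + 170.1235) / (173.4367 + 61.7569) = 498.2607 / 235.1936 = 2.11851

2.12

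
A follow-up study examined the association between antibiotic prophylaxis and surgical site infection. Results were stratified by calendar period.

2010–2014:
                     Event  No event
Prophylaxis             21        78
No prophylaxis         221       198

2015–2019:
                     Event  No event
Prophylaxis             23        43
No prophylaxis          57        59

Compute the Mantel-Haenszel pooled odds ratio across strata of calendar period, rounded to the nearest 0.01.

OR_MH = Σ(aᵢdᵢ/nᵢ) / Σ(bᵢcᵢ/nᵢ), where nᵢ is the stratum total.
Stratum 1 (2010–2014): n = 518; a·d/n = 21·198/518 = 8.0270; b·c/n = 78·221/518 = 33.2780
Stratum 2 (2015–2019): n = 182; a·d/n = 23·59/182 = 7.4560; b·c/n = 43·57/182 = 13.4670
OR_MH = (8.0270 + 7.4560) / (33.2780 + 13.4670) = 15.4831 / 46.7450 = 0.33122

0.33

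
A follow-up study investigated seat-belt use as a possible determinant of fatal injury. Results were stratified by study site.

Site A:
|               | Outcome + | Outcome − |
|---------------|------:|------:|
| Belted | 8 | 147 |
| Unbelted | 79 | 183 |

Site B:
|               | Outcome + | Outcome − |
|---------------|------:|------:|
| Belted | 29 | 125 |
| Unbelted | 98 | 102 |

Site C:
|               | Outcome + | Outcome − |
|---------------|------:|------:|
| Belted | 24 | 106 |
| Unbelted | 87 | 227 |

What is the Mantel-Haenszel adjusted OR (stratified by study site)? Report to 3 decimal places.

0.290

OR_MH = Σ(aᵢdᵢ/nᵢ) / Σ(bᵢcᵢ/nᵢ), where nᵢ is the stratum total.
Stratum 1 (Site A): n = 417; a·d/n = 8·183/417 = 3.5108; b·c/n = 147·79/417 = 27.8489
Stratum 2 (Site B): n = 354; a·d/n = 29·102/354 = 8.3559; b·c/n = 125·98/354 = 34.6045
Stratum 3 (Site C): n = 444; a·d/n = 24·227/444 = 12.2703; b·c/n = 106·87/444 = 20.7703
OR_MH = (3.5108 + 8.3559 + 12.2703) / (27.8489 + 34.6045 + 20.7703) = 24.1370 / 83.2237 = 0.29003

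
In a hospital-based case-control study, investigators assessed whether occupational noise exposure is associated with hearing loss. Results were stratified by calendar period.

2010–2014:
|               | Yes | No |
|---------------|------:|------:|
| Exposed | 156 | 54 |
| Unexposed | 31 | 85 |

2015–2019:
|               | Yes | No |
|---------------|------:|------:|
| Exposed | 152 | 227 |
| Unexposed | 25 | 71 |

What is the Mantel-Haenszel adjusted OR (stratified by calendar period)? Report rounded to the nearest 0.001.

OR_MH = Σ(aᵢdᵢ/nᵢ) / Σ(bᵢcᵢ/nᵢ), where nᵢ is the stratum total.
Stratum 1 (2010–2014): n = 326; a·d/n = 156·85/326 = 40.6748; b·c/n = 54·31/326 = 5.1350
Stratum 2 (2015–2019): n = 475; a·d/n = 152·71/475 = 22.7200; b·c/n = 227·25/475 = 11.9474
OR_MH = (40.6748 + 22.7200) / (5.1350 + 11.9474) = 63.3948 / 17.0823 = 3.71113

3.711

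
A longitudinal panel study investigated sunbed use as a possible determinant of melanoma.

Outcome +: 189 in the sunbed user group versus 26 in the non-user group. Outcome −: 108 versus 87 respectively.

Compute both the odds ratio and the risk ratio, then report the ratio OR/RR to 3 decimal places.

2.117

From the description: a = 189, b = 108, c = 26, d = 87.
OR = (189·87)/(108·26) = 16443/2808 = 5.85577
Risk in exposed = 189/297 = 0.63636; risk in unexposed = 26/113 = 0.23009; RR = 2.76573
OR/RR = 5.85577 / 2.76573 = 2.11726
The outcome is not rare, so the OR lies further from 1 than the RR.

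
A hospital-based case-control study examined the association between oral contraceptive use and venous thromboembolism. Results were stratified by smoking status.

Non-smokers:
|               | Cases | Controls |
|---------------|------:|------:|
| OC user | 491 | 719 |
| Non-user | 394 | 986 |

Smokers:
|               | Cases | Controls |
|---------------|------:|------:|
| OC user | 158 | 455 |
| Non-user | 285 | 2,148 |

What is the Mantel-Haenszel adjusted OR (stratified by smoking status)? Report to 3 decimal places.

1.963

OR_MH = Σ(aᵢdᵢ/nᵢ) / Σ(bᵢcᵢ/nᵢ), where nᵢ is the stratum total.
Stratum 1 (Non-smokers): n = 2590; a·d/n = 491·986/2590 = 186.9212; b·c/n = 719·394/2590 = 109.3768
Stratum 2 (Smokers): n = 3046; a·d/n = 158·2148/3046 = 111.4196; b·c/n = 455·285/3046 = 42.5722
OR_MH = (186.9212 + 111.4196) / (109.3768 + 42.5722) = 298.3408 / 151.9491 = 1.96343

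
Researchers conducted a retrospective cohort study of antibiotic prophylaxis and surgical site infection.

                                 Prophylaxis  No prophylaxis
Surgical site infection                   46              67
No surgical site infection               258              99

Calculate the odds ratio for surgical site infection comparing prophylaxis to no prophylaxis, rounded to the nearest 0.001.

Reading the table with exposure as columns: a = 46 (Prophylaxis, case), b = 258 (Prophylaxis, non-case), c = 67 (No prophylaxis, case), d = 99.
OR = (a·d)/(b·c) = (46 × 99) / (258 × 67) = 4554 / 17286 = 0.26345
Exposure is associated with lower odds of surgical site infection (OR = 0.26 < 1).

0.263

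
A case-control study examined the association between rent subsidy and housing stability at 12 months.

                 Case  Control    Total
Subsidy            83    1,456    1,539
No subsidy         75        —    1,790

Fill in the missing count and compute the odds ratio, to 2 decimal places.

1.30

The missing cell is in the unexposed row: 1790 − 75 = 1715.
So a = 83, b = 1456, c = 75, d = 1715.
OR = (a·d)/(b·c) = (83 × 1715) / (1456 × 75) = 142345 / 109200 = 1.30353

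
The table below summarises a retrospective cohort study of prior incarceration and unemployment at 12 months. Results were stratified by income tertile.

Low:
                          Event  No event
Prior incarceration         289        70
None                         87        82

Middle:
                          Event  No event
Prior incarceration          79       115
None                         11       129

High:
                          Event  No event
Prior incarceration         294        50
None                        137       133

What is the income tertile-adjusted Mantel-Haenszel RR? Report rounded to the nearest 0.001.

1.791

RR_MH = Σ(aᵢ·n₀ᵢ/nᵢ) / Σ(cᵢ·n₁ᵢ/nᵢ), with n₁ᵢ = aᵢ+bᵢ (exposed), n₀ᵢ = cᵢ+dᵢ (unexposed), nᵢ = n₁ᵢ+n₀ᵢ.
Stratum 1 (Low): n₁ = 359, n₀ = 169, n = 528; a·n₀/n = 289·169/528 = 92.5019; c·n₁/n = 87·359/528 = 59.1534
Stratum 2 (Middle): n₁ = 194, n₀ = 140, n = 334; a·n₀/n = 79·140/334 = 33.1138; c·n₁/n = 11·194/334 = 6.3892
Stratum 3 (High): n₁ = 344, n₀ = 270, n = 614; a·n₀/n = 294·270/614 = 129.2834; c·n₁/n = 137·344/614 = 76.7557
RR_MH = (92.5019 + 33.1138 + 129.2834) / (59.1534 + 6.3892 + 76.7557) = 254.8991 / 142.2983 = 1.79130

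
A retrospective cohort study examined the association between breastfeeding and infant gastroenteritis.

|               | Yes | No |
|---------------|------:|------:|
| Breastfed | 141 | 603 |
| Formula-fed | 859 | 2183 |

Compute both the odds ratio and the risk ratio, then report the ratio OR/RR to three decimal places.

Cells: a = 141, b = 603, c = 859, d = 2183.
OR = (141·2183)/(603·859) = 307803/517977 = 0.59424
Risk in exposed = 141/744 = 0.18952; risk in unexposed = 859/3042 = 0.28238; RR = 0.67114
OR/RR = 0.59424 / 0.67114 = 0.88542
The outcome is not rare, so the OR lies further from 1 than the RR.

0.885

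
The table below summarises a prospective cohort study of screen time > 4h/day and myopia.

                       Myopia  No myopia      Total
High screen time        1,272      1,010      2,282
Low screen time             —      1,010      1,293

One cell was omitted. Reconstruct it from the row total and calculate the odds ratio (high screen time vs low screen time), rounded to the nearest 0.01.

4.49

The missing cell is in the unexposed row: 1293 − 1010 = 283.
So a = 1272, b = 1010, c = 283, d = 1010.
OR = (a·d)/(b·c) = (1272 × 1010) / (1010 × 283) = 1284720 / 285830 = 4.49470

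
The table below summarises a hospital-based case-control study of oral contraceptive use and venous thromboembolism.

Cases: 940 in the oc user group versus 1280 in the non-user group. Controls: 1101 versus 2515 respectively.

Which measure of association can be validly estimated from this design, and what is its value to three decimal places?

1.678

From the description: a = 940, b = 1101, c = 1280, d = 2515.
This is a hospital-based case-control study: participants were sampled on outcome status, so risks in the source population cannot be estimated directly — relative risk is not valid here. The odds ratio is the appropriate measure.
OR = (a·d)/(b·c) = (940 × 2515) / (1101 × 1280) = 2364100 / 1409280 = 1.67752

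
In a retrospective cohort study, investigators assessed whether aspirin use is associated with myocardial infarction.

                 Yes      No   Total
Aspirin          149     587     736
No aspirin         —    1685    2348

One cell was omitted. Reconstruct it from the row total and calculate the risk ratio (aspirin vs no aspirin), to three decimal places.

0.717

The missing cell is in the unexposed row: 2348 − 1685 = 663.
So a = 149, b = 587, c = 663, d = 1685.
RR = [a/(a+b)] / [c/(c+d)] = (149/736) / (663/2348) = 0.20245/0.28237 = 0.71696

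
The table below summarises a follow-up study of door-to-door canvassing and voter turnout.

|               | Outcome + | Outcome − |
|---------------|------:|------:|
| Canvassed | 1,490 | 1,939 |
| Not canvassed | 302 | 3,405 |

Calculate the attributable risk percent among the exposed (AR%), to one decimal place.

Cells: a = 1490, b = 1939, c = 302, d = 3405.
Risk in exposed = 1490/3429 = 0.43453; risk in unexposed = 302/3707 = 0.08147.
RR = 0.43453/0.08147 = 5.33377
AR% = (RR − 1)/RR × 100 = (5.33377 − 1)/5.33377 × 100 = 81.2515%

81.3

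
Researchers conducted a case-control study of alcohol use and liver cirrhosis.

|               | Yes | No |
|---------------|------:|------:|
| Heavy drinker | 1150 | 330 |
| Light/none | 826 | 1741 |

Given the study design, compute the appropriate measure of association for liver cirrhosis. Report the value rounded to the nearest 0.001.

Cells: a = 1150, b = 330, c = 826, d = 1741.
This is a case-control study: participants were sampled on outcome status, so risks in the source population cannot be estimated directly — relative risk is not valid here. The odds ratio is the appropriate measure.
OR = (a·d)/(b·c) = (1150 × 1741) / (330 × 826) = 2002150 / 272580 = 7.34518

7.345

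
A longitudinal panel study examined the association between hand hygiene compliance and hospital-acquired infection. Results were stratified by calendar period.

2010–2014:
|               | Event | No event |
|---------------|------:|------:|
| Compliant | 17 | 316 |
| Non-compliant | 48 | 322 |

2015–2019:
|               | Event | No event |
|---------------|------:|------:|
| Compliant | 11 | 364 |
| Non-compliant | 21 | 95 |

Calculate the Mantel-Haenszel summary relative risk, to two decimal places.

0.30

RR_MH = Σ(aᵢ·n₀ᵢ/nᵢ) / Σ(cᵢ·n₁ᵢ/nᵢ), with n₁ᵢ = aᵢ+bᵢ (exposed), n₀ᵢ = cᵢ+dᵢ (unexposed), nᵢ = n₁ᵢ+n₀ᵢ.
Stratum 1 (2010–2014): n₁ = 333, n₀ = 370, n = 703; a·n₀/n = 17·370/703 = 8.9474; c·n₁/n = 48·333/703 = 22.7368
Stratum 2 (2015–2019): n₁ = 375, n₀ = 116, n = 491; a·n₀/n = 11·116/491 = 2.5988; c·n₁/n = 21·375/491 = 16.0387
RR_MH = (8.9474 + 2.5988) / (22.7368 + 16.0387) = 11.5461 / 38.7755 = 0.29777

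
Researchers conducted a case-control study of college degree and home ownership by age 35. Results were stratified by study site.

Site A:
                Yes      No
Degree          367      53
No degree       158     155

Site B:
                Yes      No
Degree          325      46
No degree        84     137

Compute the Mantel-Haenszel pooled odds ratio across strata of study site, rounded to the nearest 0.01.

OR_MH = Σ(aᵢdᵢ/nᵢ) / Σ(bᵢcᵢ/nᵢ), where nᵢ is the stratum total.
Stratum 1 (Site A): n = 733; a·d/n = 367·155/733 = 77.6057; b·c/n = 53·158/733 = 11.4243
Stratum 2 (Site B): n = 592; a·d/n = 325·137/592 = 75.2111; b·c/n = 46·84/592 = 6.5270
OR_MH = (77.6057 + 75.2111) / (11.4243 + 6.5270) = 152.8169 / 17.9513 = 8.51285

8.51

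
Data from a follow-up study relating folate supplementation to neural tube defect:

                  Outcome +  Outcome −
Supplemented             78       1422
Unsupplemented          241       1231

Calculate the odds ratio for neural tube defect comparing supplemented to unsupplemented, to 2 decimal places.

Cells: a = 78, b = 1422, c = 241, d = 1231.
OR = (a·d)/(b·c) = (78 × 1231) / (1422 × 241) = 96018 / 342702 = 0.28018
Exposure is associated with lower odds of neural tube defect (OR = 0.28 < 1).

0.28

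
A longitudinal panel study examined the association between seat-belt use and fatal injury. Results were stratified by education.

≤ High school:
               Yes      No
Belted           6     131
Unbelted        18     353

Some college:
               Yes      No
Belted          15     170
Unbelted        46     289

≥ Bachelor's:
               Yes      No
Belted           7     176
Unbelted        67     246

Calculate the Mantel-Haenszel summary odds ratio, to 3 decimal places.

0.368

OR_MH = Σ(aᵢdᵢ/nᵢ) / Σ(bᵢcᵢ/nᵢ), where nᵢ is the stratum total.
Stratum 1 (≤ High school): n = 508; a·d/n = 6·353/508 = 4.1693; b·c/n = 131·18/508 = 4.6417
Stratum 2 (Some college): n = 520; a·d/n = 15·289/520 = 8.3365; b·c/n = 170·46/520 = 15.0385
Stratum 3 (≥ Bachelor's): n = 496; a·d/n = 7·246/496 = 3.4718; b·c/n = 176·67/496 = 23.7742
OR_MH = (4.1693 + 8.3365 + 3.4718) / (4.6417 + 15.0385 + 23.7742) = 15.9776 / 43.4544 = 0.36769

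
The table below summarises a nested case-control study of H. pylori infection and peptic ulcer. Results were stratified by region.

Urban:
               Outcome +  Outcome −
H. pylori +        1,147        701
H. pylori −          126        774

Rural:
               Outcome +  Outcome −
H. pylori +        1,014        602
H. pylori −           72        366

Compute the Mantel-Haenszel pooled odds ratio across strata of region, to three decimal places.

OR_MH = Σ(aᵢdᵢ/nᵢ) / Σ(bᵢcᵢ/nᵢ), where nᵢ is the stratum total.
Stratum 1 (Urban): n = 2748; a·d/n = 1147·774/2748 = 323.0633; b·c/n = 701·126/2748 = 32.1419
Stratum 2 (Rural): n = 2054; a·d/n = 1014·366/2054 = 180.6835; b·c/n = 602·72/2054 = 21.1022
OR_MH = (323.0633 + 180.6835) / (32.1419 + 21.1022) = 503.7469 / 53.2442 = 9.46107

9.461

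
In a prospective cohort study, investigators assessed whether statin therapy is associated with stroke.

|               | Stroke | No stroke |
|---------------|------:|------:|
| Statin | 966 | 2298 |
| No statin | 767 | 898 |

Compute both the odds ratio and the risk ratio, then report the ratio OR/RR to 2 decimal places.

Cells: a = 966, b = 2298, c = 767, d = 898.
OR = (966·898)/(2298·767) = 867468/1762566 = 0.49216
Risk in exposed = 966/3264 = 0.29596; risk in unexposed = 767/1665 = 0.46066; RR = 0.64246
OR/RR = 0.49216 / 0.64246 = 0.76606
The outcome is not rare, so the OR lies further from 1 than the RR.

0.77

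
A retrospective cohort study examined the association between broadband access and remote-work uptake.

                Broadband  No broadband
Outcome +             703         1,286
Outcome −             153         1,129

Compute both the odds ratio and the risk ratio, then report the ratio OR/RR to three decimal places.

2.616

Reading the table with exposure as columns: a = 703 (Broadband, case), b = 153 (Broadband, non-case), c = 1286 (No broadband, case), d = 1129.
OR = (703·1129)/(153·1286) = 793687/196758 = 4.03382
Risk in exposed = 703/856 = 0.82126; risk in unexposed = 1286/2415 = 0.53251; RR = 1.54226
OR/RR = 4.03382 / 1.54226 = 2.61553
The outcome is not rare, so the OR lies further from 1 than the RR.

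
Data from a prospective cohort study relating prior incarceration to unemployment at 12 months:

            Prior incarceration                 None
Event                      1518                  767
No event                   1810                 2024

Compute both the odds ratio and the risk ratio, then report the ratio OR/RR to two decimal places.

Reading the table with exposure as columns: a = 1518 (Prior incarceration, case), b = 1810 (Prior incarceration, non-case), c = 767 (None, case), d = 2024.
OR = (1518·2024)/(1810·767) = 3072432/1388270 = 2.21314
Risk in exposed = 1518/3328 = 0.45613; risk in unexposed = 767/2791 = 0.27481; RR = 1.65979
OR/RR = 2.21314 / 1.65979 = 1.33338
The outcome is not rare, so the OR lies further from 1 than the RR.

1.33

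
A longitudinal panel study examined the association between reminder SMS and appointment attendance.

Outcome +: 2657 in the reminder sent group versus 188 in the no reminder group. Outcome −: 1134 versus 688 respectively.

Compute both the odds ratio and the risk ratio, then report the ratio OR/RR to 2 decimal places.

From the description: a = 2657, b = 1134, c = 188, d = 688.
OR = (2657·688)/(1134·188) = 1828016/213192 = 8.57451
Risk in exposed = 2657/3791 = 0.70087; risk in unexposed = 188/876 = 0.21461; RR = 3.26576
OR/RR = 8.57451 / 3.26576 = 2.62558
The outcome is not rare, so the OR lies further from 1 than the RR.

2.63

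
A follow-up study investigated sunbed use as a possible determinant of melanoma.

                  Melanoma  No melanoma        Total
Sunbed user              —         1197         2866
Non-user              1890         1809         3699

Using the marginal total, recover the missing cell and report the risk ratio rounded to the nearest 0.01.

1.14

The missing cell is in the exposed row: 2866 − 1197 = 1669.
So a = 1669, b = 1197, c = 1890, d = 1809.
RR = [a/(a+b)] / [c/(c+d)] = (1669/2866) / (1890/3699) = 0.58234/0.51095 = 1.13973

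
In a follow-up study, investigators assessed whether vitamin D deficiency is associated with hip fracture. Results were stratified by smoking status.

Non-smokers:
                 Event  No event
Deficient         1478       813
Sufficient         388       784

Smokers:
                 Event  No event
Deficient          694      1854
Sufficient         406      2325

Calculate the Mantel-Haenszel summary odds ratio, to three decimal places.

2.740

OR_MH = Σ(aᵢdᵢ/nᵢ) / Σ(bᵢcᵢ/nᵢ), where nᵢ is the stratum total.
Stratum 1 (Non-smokers): n = 3463; a·d/n = 1478·784/3463 = 334.6093; b·c/n = 813·388/3463 = 91.0898
Stratum 2 (Smokers): n = 5279; a·d/n = 694·2325/5279 = 305.6545; b·c/n = 1854·406/5279 = 142.5884
OR_MH = (334.6093 + 305.6545) / (91.0898 + 142.5884) = 640.2638 / 233.6782 = 2.73994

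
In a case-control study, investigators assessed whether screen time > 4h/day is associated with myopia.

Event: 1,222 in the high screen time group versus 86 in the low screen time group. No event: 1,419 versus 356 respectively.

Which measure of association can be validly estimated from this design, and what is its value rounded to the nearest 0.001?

From the description: a = 1222, b = 1419, c = 86, d = 356.
This is a case-control study: participants were sampled on outcome status, so risks in the source population cannot be estimated directly — relative risk is not valid here. The odds ratio is the appropriate measure.
OR = (a·d)/(b·c) = (1222 × 356) / (1419 × 86) = 435032 / 122034 = 3.56484

3.565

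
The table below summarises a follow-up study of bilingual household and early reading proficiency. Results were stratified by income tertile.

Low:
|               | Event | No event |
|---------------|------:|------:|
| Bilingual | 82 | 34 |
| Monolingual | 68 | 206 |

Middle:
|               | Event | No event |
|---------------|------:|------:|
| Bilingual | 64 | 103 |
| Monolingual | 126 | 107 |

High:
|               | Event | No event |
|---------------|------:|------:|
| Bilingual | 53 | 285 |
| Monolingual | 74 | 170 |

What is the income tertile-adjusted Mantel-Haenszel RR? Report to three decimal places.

RR_MH = Σ(aᵢ·n₀ᵢ/nᵢ) / Σ(cᵢ·n₁ᵢ/nᵢ), with n₁ᵢ = aᵢ+bᵢ (exposed), n₀ᵢ = cᵢ+dᵢ (unexposed), nᵢ = n₁ᵢ+n₀ᵢ.
Stratum 1 (Low): n₁ = 116, n₀ = 274, n = 390; a·n₀/n = 82·274/390 = 57.6103; c·n₁/n = 68·116/390 = 20.2256
Stratum 2 (Middle): n₁ = 167, n₀ = 233, n = 400; a·n₀/n = 64·233/400 = 37.2800; c·n₁/n = 126·167/400 = 52.6050
Stratum 3 (High): n₁ = 338, n₀ = 244, n = 582; a·n₀/n = 53·244/582 = 22.2199; c·n₁/n = 74·338/582 = 42.9759
RR_MH = (57.6103 + 37.2800 + 22.2199) / (20.2256 + 52.6050 + 42.9759) = 117.1102 / 115.8066 = 1.01126

1.011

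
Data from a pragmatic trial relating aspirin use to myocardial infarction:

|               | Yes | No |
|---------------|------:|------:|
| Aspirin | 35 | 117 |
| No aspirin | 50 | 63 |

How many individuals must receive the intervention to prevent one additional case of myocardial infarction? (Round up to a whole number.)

5

Risk in treated group = 35/152 = 0.23026; risk in control = 50/113 = 0.44248.
Absolute risk reduction = 0.44248 − 0.23026 = 0.21221
NNT = 1 / ARR = 1 / 0.21221 = 4.712 → round up → 5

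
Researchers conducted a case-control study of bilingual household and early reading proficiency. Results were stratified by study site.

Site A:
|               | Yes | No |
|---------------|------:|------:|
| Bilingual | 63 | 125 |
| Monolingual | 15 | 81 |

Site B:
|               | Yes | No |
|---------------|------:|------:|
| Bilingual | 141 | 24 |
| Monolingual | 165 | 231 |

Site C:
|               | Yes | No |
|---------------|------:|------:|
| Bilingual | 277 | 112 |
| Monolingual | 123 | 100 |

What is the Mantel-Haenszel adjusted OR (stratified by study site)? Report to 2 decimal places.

3.35

OR_MH = Σ(aᵢdᵢ/nᵢ) / Σ(bᵢcᵢ/nᵢ), where nᵢ is the stratum total.
Stratum 1 (Site A): n = 284; a·d/n = 63·81/284 = 17.9683; b·c/n = 125·15/284 = 6.6021
Stratum 2 (Site B): n = 561; a·d/n = 141·231/561 = 58.0588; b·c/n = 24·165/561 = 7.0588
Stratum 3 (Site C): n = 612; a·d/n = 277·100/612 = 45.2614; b·c/n = 112·123/612 = 22.5098
OR_MH = (17.9683 + 58.0588 + 45.2614) / (6.6021 + 7.0588 + 22.5098) = 121.2886 / 36.1707 = 3.35322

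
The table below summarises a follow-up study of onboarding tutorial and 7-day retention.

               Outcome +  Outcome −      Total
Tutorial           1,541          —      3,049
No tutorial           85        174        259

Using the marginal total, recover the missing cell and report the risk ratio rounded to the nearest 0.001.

The missing cell is in the exposed row: 3049 − 1541 = 1508.
So a = 1541, b = 1508, c = 85, d = 174.
RR = [a/(a+b)] / [c/(c+d)] = (1541/3049) / (85/259) = 0.50541/0.32819 = 1.54002

1.540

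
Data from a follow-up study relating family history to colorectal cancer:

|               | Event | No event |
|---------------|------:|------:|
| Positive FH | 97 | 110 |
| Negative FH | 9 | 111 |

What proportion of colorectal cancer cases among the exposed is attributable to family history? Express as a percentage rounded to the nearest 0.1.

84.0

Cells: a = 97, b = 110, c = 9, d = 111.
Risk in exposed = 97/207 = 0.46860; risk in unexposed = 9/120 = 0.07500.
RR = 0.46860/0.07500 = 6.24799
AR% = (RR − 1)/RR × 100 = (6.24799 − 1)/6.24799 × 100 = 83.9948%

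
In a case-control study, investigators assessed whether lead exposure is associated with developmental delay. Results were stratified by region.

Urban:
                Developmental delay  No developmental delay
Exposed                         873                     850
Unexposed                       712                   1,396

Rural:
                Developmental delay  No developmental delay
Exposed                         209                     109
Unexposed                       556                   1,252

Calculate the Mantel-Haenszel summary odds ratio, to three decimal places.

2.366

OR_MH = Σ(aᵢdᵢ/nᵢ) / Σ(bᵢcᵢ/nᵢ), where nᵢ is the stratum total.
Stratum 1 (Urban): n = 3831; a·d/n = 873·1396/3831 = 318.1175; b·c/n = 850·712/3831 = 157.9744
Stratum 2 (Rural): n = 2126; a·d/n = 209·1252/2126 = 123.0800; b·c/n = 109·556/2126 = 28.5061
OR_MH = (318.1175 + 123.0800) / (157.9744 + 28.5061) = 441.1974 / 186.4805 = 2.36592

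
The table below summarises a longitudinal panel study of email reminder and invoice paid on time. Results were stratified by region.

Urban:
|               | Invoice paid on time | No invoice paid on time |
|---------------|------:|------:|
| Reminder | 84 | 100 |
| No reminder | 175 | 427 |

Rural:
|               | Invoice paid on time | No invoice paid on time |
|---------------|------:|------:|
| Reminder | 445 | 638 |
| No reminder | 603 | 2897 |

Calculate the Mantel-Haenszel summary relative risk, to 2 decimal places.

RR_MH = Σ(aᵢ·n₀ᵢ/nᵢ) / Σ(cᵢ·n₁ᵢ/nᵢ), with n₁ᵢ = aᵢ+bᵢ (exposed), n₀ᵢ = cᵢ+dᵢ (unexposed), nᵢ = n₁ᵢ+n₀ᵢ.
Stratum 1 (Urban): n₁ = 184, n₀ = 602, n = 786; a·n₀/n = 84·602/786 = 64.3359; c·n₁/n = 175·184/786 = 40.9669
Stratum 2 (Rural): n₁ = 1083, n₀ = 3500, n = 4583; a·n₀/n = 445·3500/4583 = 339.8429; c·n₁/n = 603·1083/4583 = 142.4938
RR_MH = (64.3359 + 339.8429) / (40.9669 + 142.4938) = 404.1788 / 183.4607 = 2.20308

2.20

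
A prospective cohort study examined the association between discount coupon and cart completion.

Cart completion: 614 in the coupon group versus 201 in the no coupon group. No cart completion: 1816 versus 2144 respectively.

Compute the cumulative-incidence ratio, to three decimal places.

From the description: a = 614, b = 1816, c = 201, d = 2144.
Risk in exposed = 614/2430 = 0.25267; risk in unexposed = 201/2345 = 0.08571.
RR = 0.25267 / 0.08571 = 2.94787
The risk among the exposed is 2.95 times that among the unexposed.

2.948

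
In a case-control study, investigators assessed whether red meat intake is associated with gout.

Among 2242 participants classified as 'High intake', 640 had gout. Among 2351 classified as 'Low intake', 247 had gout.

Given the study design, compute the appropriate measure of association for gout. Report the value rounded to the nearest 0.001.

3.403

From the description: a = 640, b = 1602, c = 247, d = 2104.
This is a case-control study: participants were sampled on outcome status, so risks in the source population cannot be estimated directly — relative risk is not valid here. The odds ratio is the appropriate measure.
OR = (a·d)/(b·c) = (640 × 2104) / (1602 × 247) = 1346560 / 395694 = 3.40303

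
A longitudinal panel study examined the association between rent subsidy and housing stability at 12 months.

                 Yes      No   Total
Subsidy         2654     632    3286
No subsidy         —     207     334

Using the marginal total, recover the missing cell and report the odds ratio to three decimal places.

The missing cell is in the unexposed row: 334 − 207 = 127.
So a = 2654, b = 632, c = 127, d = 207.
OR = (a·d)/(b·c) = (2654 × 207) / (632 × 127) = 549378 / 80264 = 6.84464

6.845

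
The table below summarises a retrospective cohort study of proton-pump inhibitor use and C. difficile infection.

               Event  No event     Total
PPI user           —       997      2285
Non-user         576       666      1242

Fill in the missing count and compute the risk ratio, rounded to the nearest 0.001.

1.215

The missing cell is in the exposed row: 2285 − 997 = 1288.
So a = 1288, b = 997, c = 576, d = 666.
RR = [a/(a+b)] / [c/(c+d)] = (1288/2285) / (576/1242) = 0.56368/0.46377 = 1.21543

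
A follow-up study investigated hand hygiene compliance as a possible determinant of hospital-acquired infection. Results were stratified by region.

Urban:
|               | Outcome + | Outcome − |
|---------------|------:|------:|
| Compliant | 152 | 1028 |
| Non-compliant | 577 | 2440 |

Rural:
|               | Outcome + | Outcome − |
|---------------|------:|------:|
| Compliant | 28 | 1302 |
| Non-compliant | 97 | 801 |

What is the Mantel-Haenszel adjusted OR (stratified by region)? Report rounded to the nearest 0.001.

0.497

OR_MH = Σ(aᵢdᵢ/nᵢ) / Σ(bᵢcᵢ/nᵢ), where nᵢ is the stratum total.
Stratum 1 (Urban): n = 4197; a·d/n = 152·2440/4197 = 88.3679; b·c/n = 1028·577/4197 = 141.3286
Stratum 2 (Rural): n = 2228; a·d/n = 28·801/2228 = 10.0664; b·c/n = 1302·97/2228 = 56.6849
OR_MH = (88.3679 + 10.0664) / (141.3286 + 56.6849) = 98.4343 / 198.0135 = 0.49711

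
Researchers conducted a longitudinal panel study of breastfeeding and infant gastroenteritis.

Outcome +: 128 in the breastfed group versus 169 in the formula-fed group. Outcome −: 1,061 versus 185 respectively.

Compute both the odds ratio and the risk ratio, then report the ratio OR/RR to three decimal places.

From the description: a = 128, b = 1061, c = 169, d = 185.
OR = (128·185)/(1061·169) = 23680/179309 = 0.13206
Risk in exposed = 128/1189 = 0.10765; risk in unexposed = 169/354 = 0.47740; RR = 0.22550
OR/RR = 0.13206 / 0.22550 = 0.58565
The outcome is not rare, so the OR lies further from 1 than the RR.

0.586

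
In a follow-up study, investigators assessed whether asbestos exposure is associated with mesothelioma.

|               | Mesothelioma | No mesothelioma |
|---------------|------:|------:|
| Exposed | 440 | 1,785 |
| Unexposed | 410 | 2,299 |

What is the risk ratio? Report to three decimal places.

Cells: a = 440, b = 1785, c = 410, d = 2299.
Risk in exposed = 440/2225 = 0.19775; risk in unexposed = 410/2709 = 0.15135.
RR = 0.19775 / 0.15135 = 1.30662
The risk among the exposed is 1.31 times that among the unexposed.

1.307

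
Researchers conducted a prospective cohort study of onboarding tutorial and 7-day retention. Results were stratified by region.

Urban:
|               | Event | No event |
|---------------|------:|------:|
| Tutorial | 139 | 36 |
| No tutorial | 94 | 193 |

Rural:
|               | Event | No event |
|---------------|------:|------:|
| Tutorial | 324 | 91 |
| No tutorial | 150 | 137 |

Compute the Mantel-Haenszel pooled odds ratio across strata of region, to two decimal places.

OR_MH = Σ(aᵢdᵢ/nᵢ) / Σ(bᵢcᵢ/nᵢ), where nᵢ is the stratum total.
Stratum 1 (Urban): n = 462; a·d/n = 139·193/462 = 58.0671; b·c/n = 36·94/462 = 7.3247
Stratum 2 (Rural): n = 702; a·d/n = 324·137/702 = 63.2308; b·c/n = 91·150/702 = 19.4444
OR_MH = (58.0671 + 63.2308) / (7.3247 + 19.4444) = 121.2979 / 26.7691 = 4.53126

4.53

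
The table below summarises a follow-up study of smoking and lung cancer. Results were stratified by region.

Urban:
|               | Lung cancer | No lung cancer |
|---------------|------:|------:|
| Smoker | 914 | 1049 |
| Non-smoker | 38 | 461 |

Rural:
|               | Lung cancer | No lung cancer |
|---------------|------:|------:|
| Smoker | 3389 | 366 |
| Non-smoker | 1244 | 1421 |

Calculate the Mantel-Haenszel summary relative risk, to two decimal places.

RR_MH = Σ(aᵢ·n₀ᵢ/nᵢ) / Σ(cᵢ·n₁ᵢ/nᵢ), with n₁ᵢ = aᵢ+bᵢ (exposed), n₀ᵢ = cᵢ+dᵢ (unexposed), nᵢ = n₁ᵢ+n₀ᵢ.
Stratum 1 (Urban): n₁ = 1963, n₀ = 499, n = 2462; a·n₀/n = 914·499/2462 = 185.2502; c·n₁/n = 38·1963/2462 = 30.2981
Stratum 2 (Rural): n₁ = 3755, n₀ = 2665, n = 6420; a·n₀/n = 3389·2665/6420 = 1406.8045; c·n₁/n = 1244·3755/6420 = 727.6044
RR_MH = (185.2502 + 1406.8045) / (30.2981 + 727.6044) = 1592.0547 / 757.9025 = 2.10061

2.10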